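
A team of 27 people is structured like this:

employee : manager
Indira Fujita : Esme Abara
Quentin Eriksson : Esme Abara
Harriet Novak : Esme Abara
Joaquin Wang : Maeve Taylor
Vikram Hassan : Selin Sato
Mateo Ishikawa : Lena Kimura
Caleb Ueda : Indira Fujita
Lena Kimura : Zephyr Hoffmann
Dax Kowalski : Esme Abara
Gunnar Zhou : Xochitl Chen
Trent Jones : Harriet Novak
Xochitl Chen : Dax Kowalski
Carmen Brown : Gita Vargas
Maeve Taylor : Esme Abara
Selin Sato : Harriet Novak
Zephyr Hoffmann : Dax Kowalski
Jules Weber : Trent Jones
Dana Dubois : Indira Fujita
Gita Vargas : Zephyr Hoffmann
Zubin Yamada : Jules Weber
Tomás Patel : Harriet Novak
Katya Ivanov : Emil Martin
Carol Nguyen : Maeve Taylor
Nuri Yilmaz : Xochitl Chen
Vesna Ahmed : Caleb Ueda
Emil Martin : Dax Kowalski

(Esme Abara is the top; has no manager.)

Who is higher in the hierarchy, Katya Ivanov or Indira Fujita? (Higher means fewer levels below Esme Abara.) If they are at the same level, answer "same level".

Indira Fujita

Katya Ivanov is 3 levels below Esme Abara; Indira Fujita is 1. Indira Fujita is higher.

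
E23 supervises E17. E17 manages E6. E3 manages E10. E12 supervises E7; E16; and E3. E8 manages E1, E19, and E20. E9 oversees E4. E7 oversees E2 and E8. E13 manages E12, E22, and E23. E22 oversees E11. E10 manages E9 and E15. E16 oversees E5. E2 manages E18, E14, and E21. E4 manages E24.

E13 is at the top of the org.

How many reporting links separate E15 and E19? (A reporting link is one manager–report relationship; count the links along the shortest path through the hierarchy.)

E15 is 3 levels below E12, and E19 is 3 levels below E12 (their lowest common manager). The shortest path runs up from E15 to E12 and back down to E19: 3 + 3 = 6 links.

6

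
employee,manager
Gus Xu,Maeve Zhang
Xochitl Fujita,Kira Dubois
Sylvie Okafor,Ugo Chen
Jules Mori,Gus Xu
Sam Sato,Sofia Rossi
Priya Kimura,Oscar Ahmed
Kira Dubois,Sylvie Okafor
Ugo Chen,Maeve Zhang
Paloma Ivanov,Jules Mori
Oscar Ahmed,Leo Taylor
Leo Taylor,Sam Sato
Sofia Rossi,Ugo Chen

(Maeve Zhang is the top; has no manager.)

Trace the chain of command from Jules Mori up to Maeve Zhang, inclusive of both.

Jules Mori -> Gus Xu -> Maeve Zhang

Jules Mori reports to Gus Xu. Gus Xu reports to Maeve Zhang. Maeve Zhang is at the top.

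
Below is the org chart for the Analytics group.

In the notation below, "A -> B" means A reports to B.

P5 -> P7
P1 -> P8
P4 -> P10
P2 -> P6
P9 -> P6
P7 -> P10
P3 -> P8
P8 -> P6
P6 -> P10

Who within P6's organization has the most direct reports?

Direct-report counts within P6's organization: P6 has 3; P8 has 2. The largest is 3, held by P6.

P6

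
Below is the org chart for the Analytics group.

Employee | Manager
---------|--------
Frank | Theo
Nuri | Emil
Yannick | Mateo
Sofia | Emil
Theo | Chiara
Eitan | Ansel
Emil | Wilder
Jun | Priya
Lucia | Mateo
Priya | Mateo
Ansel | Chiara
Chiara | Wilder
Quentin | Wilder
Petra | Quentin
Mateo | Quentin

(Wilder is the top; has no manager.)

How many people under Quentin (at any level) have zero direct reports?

The people in Quentin's organization with no one reporting to them are Petra, Lucia, Yannick, Jun. That is 4.

4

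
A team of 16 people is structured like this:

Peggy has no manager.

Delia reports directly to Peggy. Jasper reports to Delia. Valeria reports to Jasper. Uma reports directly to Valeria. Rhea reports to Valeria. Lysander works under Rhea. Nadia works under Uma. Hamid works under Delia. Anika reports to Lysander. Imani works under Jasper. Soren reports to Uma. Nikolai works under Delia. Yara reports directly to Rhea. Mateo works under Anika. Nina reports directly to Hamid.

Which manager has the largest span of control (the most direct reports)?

Delia

Direct-report counts: Peggy has 1; Delia has 3; Hamid has 1; Jasper has 2; Valeria has 2; Rhea has 2; Lysander has 1; Anika has 1; Uma has 2. The largest is 3, held by Delia.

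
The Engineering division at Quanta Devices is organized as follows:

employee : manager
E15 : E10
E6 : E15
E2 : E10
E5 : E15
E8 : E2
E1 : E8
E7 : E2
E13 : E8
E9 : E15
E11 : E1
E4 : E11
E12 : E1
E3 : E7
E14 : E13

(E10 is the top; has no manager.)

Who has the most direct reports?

E15

Direct-report counts: E10 has 2; E2 has 2; E7 has 1; E8 has 2; E13 has 1; E1 has 2; E11 has 1; E15 has 3. The largest is 3, held by E15.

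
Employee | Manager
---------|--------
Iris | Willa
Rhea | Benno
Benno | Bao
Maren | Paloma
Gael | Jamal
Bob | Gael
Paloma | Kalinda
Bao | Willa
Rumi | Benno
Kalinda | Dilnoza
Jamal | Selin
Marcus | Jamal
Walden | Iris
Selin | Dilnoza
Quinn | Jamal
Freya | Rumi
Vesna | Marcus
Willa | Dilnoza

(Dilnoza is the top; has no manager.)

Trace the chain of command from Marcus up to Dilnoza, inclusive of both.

Marcus reports to Jamal. Jamal reports to Selin. Selin reports to Dilnoza. Dilnoza is at the top.

Marcus -> Jamal -> Selin -> Dilnoza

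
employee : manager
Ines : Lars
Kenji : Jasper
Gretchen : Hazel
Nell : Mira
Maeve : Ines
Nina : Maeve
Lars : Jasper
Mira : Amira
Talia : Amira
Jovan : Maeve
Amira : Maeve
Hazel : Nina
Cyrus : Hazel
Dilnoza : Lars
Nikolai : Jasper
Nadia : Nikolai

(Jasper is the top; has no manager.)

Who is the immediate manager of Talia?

Talia reports directly to Amira.

Amira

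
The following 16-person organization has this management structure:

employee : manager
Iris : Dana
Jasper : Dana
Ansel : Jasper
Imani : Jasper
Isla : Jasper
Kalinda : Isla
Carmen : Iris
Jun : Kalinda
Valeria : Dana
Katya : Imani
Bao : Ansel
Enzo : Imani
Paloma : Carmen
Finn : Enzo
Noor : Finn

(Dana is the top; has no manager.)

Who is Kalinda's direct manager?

Isla

Kalinda reports directly to Isla.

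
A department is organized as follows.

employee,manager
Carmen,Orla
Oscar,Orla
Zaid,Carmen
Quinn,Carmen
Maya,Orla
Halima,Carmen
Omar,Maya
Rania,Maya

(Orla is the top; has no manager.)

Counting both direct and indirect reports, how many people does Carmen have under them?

3

Carmen directly manages Zaid, Quinn, Halima. Zaid has no reports. Quinn has no reports. Halima has no reports. So Carmen's organization is 3 direct reports plus everyone under them: 1 + 1 + 1 = 3.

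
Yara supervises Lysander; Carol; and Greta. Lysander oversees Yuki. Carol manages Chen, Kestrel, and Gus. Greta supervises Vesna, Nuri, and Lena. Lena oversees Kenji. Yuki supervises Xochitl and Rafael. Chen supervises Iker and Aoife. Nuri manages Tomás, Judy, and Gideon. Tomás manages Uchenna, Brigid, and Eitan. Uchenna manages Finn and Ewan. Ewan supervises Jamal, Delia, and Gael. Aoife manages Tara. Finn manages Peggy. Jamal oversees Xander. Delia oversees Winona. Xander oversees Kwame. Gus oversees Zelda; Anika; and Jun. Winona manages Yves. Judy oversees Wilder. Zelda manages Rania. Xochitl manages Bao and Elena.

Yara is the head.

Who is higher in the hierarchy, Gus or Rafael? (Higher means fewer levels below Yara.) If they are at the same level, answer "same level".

Gus

Gus is 2 levels below Yara; Rafael is 3. Gus is higher.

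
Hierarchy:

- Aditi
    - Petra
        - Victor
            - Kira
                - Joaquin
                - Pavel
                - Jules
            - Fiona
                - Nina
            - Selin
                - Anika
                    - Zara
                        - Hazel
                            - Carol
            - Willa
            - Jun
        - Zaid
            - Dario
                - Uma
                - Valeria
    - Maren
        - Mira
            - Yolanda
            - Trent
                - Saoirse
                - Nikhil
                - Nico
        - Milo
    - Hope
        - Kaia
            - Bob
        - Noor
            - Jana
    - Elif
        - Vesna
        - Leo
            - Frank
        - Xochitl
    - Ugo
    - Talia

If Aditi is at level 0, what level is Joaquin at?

Chain from Joaquin up to Aditi: Joaquin → Kira → Victor → Petra → Aditi. That is 4 steps up, so Joaquin is 4 levels below Aditi.

4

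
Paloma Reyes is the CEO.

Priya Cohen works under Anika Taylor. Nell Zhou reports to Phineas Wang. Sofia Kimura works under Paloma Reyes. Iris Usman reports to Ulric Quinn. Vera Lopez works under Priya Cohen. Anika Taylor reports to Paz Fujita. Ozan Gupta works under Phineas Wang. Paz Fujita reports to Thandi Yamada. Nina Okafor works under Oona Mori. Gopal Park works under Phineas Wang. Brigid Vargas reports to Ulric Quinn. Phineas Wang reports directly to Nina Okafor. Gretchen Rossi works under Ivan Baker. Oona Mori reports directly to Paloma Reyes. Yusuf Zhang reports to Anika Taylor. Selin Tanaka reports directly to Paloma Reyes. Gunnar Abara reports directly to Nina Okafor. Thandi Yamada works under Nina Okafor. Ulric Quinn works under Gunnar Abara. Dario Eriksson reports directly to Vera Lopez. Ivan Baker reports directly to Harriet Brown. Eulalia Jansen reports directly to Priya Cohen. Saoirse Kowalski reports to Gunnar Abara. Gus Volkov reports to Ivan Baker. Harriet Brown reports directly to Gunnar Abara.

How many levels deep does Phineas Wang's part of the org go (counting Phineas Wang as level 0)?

The longest chain under Phineas Wang runs Phineas Wang → Nell Zhou, which is 1 level below Phineas Wang.

1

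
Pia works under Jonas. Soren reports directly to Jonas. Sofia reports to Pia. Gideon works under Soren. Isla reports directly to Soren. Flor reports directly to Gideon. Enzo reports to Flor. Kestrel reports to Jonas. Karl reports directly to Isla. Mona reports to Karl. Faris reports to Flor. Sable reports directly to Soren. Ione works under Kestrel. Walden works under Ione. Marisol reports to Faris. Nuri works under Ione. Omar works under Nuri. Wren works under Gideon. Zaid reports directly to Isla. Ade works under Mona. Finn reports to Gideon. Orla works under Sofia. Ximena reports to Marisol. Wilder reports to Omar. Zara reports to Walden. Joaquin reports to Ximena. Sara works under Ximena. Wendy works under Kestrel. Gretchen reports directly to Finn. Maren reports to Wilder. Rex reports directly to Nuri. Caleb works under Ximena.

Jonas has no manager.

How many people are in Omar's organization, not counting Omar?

Omar directly manages Wilder. Under Wilder: Maren (1). That's 2 in total.

2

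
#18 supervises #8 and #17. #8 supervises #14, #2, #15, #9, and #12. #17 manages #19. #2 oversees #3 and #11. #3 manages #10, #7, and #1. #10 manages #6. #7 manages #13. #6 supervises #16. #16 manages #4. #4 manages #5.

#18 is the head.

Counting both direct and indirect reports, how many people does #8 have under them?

#8 directly manages #14, #2, #15, #9, #12. #14 has no reports. Under #2: #11, #3, #1, #7, #13, #10, #6, #16, #4, #5 (10). #15 has no reports. #9 has no reports. #12 has no reports. So #8's organization is 5 direct reports plus everyone under them: 1 + 11 + 1 + 1 + 1 = 15.

15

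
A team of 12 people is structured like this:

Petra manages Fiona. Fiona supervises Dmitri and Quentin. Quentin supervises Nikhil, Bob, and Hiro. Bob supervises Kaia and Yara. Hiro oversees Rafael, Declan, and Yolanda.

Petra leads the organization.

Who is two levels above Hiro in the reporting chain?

Hiro reports to Quentin, and Quentin reports to Fiona. So Hiro's skip-level manager is Fiona.

Fiona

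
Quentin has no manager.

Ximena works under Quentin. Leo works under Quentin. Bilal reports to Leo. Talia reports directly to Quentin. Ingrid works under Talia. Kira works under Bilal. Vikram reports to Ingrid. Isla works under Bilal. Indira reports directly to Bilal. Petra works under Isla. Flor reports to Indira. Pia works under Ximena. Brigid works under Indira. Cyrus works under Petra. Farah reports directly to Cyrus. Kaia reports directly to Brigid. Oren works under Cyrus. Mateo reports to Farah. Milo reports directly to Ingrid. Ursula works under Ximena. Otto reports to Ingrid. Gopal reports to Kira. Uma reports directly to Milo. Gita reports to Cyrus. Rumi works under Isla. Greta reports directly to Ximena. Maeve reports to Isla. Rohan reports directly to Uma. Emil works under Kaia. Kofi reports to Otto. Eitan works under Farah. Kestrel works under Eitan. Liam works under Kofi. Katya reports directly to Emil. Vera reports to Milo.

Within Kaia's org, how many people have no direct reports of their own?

1

The only person in Kaia's organization with no one reporting to them is Katya. That is 1.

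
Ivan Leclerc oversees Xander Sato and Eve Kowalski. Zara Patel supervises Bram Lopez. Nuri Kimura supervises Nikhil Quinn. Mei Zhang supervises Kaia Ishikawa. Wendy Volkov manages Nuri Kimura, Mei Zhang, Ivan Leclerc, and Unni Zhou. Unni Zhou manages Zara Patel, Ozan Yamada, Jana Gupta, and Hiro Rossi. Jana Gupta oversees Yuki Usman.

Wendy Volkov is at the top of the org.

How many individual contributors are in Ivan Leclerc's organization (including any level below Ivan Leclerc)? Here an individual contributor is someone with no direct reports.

2

The people in Ivan Leclerc's organization with no one reporting to them are Xander Sato, Eve Kowalski. That is 2.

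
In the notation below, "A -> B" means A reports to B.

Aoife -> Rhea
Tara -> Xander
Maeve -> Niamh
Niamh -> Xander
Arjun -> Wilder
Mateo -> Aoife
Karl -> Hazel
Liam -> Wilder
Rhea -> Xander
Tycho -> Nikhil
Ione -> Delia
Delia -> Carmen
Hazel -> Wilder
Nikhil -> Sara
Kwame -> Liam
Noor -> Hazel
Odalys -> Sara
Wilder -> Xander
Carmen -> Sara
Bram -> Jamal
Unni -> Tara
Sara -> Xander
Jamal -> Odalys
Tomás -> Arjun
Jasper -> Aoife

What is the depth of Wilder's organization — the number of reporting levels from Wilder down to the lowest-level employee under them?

2

The longest chain under Wilder runs Wilder → Hazel → Noor, which is 2 levels below Wilder.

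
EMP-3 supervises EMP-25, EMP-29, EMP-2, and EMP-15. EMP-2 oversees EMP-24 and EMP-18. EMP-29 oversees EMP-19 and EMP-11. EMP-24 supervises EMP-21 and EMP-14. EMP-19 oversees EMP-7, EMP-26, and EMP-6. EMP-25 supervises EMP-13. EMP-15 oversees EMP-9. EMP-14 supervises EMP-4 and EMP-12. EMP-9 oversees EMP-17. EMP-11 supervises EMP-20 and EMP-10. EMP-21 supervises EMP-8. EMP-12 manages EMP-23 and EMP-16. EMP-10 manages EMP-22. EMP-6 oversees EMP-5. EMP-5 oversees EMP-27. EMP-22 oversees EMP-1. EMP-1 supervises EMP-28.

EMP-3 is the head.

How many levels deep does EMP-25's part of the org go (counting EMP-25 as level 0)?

1

The longest chain under EMP-25 runs EMP-25 → EMP-13, which is 1 level below EMP-25.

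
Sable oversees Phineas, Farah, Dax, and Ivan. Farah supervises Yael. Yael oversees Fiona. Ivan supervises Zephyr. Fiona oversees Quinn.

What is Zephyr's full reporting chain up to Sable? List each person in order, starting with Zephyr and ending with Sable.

Zephyr reports to Ivan. Ivan reports to Sable. Sable is at the top.

Zephyr -> Ivan -> Sable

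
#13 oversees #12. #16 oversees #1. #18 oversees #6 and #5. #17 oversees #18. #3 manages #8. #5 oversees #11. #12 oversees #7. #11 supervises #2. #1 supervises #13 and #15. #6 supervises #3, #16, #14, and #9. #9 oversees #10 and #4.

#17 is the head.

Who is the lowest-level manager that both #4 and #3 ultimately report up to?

#6

#4's chain of managers is #9, #6, #18, #17. #3's chain of managers is #6, #18, #17. The first manager that appears in both chains is #6.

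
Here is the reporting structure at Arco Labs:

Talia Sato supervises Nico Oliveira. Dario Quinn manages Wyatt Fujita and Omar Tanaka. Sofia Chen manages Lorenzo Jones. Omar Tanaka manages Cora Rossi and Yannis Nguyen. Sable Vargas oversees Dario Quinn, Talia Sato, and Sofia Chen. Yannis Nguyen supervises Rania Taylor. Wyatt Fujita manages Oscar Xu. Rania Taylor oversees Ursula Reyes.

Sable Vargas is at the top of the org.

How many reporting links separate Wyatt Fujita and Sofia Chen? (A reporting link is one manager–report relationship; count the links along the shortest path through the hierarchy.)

Wyatt Fujita is 2 levels below Sable Vargas, and Sofia Chen is 1 level below Sable Vargas (their lowest common manager). The shortest path runs up from Wyatt Fujita to Sable Vargas and back down to Sofia Chen: 2 + 1 = 3 links.

3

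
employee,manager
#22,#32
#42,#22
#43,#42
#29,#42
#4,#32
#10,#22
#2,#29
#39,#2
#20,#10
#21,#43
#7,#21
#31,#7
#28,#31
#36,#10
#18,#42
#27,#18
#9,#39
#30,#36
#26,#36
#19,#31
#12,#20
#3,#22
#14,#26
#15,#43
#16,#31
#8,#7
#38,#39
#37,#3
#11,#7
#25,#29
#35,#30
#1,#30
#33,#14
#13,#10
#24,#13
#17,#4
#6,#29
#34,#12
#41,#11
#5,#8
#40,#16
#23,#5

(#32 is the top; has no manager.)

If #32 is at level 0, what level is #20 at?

3

Chain from #20 up to #32: #20 → #10 → #22 → #32. That is 3 steps up, so #20 is 3 levels below #32.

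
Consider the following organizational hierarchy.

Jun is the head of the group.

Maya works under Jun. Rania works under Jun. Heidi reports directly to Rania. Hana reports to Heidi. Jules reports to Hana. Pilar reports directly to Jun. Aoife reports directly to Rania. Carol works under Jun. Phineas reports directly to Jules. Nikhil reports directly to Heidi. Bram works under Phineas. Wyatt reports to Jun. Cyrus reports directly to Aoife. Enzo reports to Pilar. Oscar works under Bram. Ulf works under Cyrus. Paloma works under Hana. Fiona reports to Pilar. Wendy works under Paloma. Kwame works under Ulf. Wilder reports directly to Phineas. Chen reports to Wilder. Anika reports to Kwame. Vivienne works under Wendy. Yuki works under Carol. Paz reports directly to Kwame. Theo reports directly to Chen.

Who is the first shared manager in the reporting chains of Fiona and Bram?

Jun

Fiona's chain of managers is Pilar, Jun. Bram's chain of managers is Phineas, Jules, Hana, Heidi, Rania, Jun. The first manager that appears in both chains is Jun.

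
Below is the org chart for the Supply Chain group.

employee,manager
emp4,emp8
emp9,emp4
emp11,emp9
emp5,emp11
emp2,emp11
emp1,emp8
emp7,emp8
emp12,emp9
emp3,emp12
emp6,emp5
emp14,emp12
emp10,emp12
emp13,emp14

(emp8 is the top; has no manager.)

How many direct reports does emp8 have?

3

emp8 directly manages emp4, emp1, emp7. That is 3 direct reports.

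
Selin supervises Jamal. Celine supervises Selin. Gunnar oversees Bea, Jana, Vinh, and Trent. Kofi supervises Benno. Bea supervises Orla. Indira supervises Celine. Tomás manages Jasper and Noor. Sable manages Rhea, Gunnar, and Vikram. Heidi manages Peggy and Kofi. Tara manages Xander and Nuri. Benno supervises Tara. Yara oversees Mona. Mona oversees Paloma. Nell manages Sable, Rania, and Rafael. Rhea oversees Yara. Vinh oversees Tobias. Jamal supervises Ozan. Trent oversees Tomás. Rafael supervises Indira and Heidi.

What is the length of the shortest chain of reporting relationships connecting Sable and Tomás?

3

Tomás is in Sable's organization: the chain from Tomás up to Sable is Tomás → Trent → Gunnar → Sable, which is 3 links.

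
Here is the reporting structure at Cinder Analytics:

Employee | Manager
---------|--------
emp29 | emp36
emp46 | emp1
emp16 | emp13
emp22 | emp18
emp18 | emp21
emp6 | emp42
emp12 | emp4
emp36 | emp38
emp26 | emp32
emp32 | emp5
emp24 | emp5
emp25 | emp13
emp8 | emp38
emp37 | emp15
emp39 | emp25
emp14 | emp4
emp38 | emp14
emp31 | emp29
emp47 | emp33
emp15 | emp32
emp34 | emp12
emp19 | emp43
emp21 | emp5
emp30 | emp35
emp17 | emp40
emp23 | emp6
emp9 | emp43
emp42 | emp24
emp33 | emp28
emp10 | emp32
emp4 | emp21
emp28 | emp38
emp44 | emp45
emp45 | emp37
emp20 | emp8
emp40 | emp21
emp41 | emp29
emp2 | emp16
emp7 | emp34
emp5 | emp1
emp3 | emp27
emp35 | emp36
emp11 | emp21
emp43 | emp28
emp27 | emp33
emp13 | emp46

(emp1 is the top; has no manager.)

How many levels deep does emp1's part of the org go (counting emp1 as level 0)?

The longest chain under emp1 runs emp1 → emp5 → emp21 → emp4 → emp14 → emp38 → emp28 → emp33 → emp27 → emp3, which is 9 levels below emp1.

9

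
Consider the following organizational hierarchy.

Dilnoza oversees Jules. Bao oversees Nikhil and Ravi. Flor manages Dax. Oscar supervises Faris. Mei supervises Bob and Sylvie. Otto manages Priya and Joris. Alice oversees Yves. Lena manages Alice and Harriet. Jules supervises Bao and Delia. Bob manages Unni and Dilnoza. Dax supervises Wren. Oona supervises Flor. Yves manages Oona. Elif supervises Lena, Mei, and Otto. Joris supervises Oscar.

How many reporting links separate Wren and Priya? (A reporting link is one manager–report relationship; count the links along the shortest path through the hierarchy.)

9

Wren is 7 levels below Elif, and Priya is 2 levels below Elif (their lowest common manager). The shortest path runs up from Wren to Elif and back down to Priya: 7 + 2 = 9 links.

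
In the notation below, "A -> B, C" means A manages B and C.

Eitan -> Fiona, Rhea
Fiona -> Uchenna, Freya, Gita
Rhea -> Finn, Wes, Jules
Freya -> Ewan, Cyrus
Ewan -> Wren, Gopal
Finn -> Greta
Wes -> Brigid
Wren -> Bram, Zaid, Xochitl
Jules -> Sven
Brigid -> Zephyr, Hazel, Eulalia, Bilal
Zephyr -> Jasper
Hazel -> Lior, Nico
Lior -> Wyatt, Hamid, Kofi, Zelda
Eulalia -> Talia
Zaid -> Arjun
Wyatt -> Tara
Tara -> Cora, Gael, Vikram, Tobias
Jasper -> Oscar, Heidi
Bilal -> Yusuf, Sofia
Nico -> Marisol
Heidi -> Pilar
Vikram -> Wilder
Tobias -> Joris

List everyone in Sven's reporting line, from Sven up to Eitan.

Sven reports to Jules. Jules reports to Rhea. Rhea reports to Eitan. Eitan is at the top.

Sven -> Jules -> Rhea -> Eitan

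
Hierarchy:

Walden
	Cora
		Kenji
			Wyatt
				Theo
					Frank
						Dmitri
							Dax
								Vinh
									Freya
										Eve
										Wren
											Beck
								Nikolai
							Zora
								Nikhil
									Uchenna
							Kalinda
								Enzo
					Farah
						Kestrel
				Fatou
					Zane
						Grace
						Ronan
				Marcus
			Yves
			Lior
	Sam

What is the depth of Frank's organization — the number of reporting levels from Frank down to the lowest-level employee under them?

6

The longest chain under Frank runs Frank → Dmitri → Dax → Vinh → Freya → Wren → Beck, which is 6 levels below Frank.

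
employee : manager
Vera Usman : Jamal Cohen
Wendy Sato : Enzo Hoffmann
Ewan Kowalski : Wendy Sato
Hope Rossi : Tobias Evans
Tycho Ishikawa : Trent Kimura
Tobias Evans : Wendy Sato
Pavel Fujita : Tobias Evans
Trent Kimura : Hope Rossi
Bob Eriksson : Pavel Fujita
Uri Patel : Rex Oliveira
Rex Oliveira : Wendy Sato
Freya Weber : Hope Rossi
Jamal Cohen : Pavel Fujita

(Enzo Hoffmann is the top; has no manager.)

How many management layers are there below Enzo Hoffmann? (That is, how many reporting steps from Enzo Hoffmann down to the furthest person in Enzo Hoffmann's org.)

The longest chain under Enzo Hoffmann runs Enzo Hoffmann → Wendy Sato → Tobias Evans → Pavel Fujita → Jamal Cohen → Vera Usman, which is 5 levels below Enzo Hoffmann.

5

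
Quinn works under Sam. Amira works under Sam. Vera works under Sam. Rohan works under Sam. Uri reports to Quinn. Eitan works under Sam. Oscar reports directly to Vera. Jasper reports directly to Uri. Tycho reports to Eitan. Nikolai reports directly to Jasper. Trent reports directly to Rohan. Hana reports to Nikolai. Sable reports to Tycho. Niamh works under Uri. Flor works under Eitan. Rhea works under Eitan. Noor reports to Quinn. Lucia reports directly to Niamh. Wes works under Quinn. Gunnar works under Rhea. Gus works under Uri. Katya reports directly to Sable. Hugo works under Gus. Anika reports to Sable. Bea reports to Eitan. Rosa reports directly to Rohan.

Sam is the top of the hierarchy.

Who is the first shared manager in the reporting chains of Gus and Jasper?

Gus's chain of managers is Uri, Quinn, Sam. Jasper's chain of managers is Uri, Quinn, Sam. The first manager that appears in both chains is Uri.

Uri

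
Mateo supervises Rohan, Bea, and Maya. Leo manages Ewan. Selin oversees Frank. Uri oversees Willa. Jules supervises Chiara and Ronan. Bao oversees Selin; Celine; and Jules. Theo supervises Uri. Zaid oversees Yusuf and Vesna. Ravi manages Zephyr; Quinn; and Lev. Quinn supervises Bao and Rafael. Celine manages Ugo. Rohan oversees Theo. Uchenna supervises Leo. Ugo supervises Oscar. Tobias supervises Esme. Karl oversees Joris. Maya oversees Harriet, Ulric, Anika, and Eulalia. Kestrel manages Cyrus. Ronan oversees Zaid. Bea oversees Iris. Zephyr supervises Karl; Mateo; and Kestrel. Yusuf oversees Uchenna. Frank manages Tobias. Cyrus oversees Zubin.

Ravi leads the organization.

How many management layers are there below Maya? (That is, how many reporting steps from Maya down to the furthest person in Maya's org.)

1

The longest chain under Maya runs Maya → Harriet, which is 1 level below Maya.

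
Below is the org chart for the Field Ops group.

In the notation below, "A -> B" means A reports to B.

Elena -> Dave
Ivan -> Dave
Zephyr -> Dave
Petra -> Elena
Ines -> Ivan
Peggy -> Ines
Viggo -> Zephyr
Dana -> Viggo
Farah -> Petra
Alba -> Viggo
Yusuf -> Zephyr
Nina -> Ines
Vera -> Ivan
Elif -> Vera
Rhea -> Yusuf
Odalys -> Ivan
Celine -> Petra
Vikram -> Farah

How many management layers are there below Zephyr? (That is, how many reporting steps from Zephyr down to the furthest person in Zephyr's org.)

2

The longest chain under Zephyr runs Zephyr → Yusuf → Rhea, which is 2 levels below Zephyr.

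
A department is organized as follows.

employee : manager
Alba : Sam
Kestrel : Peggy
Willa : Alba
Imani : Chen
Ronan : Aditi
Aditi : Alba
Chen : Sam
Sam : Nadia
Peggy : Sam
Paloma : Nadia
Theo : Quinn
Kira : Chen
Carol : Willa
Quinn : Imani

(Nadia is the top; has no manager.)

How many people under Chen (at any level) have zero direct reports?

The people in Chen's organization with no one reporting to them are Kira, Theo. That is 2.

2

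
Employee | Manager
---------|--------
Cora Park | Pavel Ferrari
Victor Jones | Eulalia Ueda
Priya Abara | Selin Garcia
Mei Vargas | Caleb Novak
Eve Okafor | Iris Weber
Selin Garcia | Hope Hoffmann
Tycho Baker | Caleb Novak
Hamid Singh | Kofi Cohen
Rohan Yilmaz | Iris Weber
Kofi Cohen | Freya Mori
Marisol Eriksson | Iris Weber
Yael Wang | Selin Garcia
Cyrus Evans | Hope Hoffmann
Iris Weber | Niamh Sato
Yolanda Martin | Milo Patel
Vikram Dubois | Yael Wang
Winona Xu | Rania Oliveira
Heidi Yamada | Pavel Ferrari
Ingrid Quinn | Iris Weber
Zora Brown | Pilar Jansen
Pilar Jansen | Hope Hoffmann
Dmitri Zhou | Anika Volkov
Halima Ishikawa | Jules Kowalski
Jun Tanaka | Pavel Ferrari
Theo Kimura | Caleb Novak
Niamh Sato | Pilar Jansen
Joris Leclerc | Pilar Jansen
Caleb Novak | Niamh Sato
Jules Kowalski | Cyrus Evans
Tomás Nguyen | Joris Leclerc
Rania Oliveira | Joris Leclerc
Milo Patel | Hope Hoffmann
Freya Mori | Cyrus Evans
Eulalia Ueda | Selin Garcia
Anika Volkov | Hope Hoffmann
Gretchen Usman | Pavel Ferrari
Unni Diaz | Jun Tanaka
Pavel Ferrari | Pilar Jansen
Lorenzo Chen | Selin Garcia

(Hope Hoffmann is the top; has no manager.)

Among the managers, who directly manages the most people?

Direct-report counts: Hope Hoffmann has 5; Anika Volkov has 1; Cyrus Evans has 2; Jules Kowalski has 1; Freya Mori has 1; Kofi Cohen has 1; Selin Garcia has 4; Yael Wang has 1; Eulalia Ueda has 1; Pilar Jansen has 4; Joris Leclerc has 2; Rania Oliveira has 1; Pavel Ferrari has 4; Jun Tanaka has 1; Niamh Sato has 2; Caleb Novak has 3; Iris Weber has 4; Milo Patel has 1. The largest is 5, held by Hope Hoffmann.

Hope Hoffmann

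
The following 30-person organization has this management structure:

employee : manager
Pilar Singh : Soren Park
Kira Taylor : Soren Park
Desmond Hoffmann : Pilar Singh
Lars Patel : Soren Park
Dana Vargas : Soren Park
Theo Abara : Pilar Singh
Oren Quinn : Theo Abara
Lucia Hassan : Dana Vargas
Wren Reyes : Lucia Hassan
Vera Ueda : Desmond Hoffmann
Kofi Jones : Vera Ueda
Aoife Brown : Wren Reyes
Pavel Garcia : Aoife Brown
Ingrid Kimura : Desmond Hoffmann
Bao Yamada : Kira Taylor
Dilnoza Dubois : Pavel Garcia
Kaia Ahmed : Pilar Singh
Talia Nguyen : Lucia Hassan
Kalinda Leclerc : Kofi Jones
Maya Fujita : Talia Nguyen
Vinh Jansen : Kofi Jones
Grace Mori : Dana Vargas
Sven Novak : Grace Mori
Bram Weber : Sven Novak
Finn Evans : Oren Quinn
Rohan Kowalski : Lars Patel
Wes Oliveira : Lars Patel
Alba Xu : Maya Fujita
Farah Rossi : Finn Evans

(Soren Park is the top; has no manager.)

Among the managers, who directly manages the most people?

Direct-report counts: Soren Park has 4; Dana Vargas has 2; Grace Mori has 1; Sven Novak has 1; Lucia Hassan has 2; Talia Nguyen has 1; Maya Fujita has 1; Wren Reyes has 1; Aoife Brown has 1; Pavel Garcia has 1; Lars Patel has 2; Kira Taylor has 1; Pilar Singh has 3; Theo Abara has 1; Oren Quinn has 1; Finn Evans has 1; Desmond Hoffmann has 2; Vera Ueda has 1; Kofi Jones has 2. The largest is 4, held by Soren Park.

Soren Park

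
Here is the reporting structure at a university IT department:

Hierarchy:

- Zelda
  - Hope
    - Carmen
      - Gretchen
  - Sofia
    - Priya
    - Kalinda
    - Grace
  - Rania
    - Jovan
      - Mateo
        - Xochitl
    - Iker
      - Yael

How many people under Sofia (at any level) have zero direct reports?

3

The people in Sofia's organization with no one reporting to them are Grace, Kalinda, Priya. That is 3.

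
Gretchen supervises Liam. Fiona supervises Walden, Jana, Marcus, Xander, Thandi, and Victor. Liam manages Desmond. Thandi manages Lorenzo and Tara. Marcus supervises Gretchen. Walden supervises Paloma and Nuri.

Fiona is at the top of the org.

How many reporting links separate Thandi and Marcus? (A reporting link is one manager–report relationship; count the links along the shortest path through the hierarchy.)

2

Thandi is 1 level below Fiona, and Marcus is 1 level below Fiona (their lowest common manager). The shortest path runs up from Thandi to Fiona and back down to Marcus: 1 + 1 = 2 links.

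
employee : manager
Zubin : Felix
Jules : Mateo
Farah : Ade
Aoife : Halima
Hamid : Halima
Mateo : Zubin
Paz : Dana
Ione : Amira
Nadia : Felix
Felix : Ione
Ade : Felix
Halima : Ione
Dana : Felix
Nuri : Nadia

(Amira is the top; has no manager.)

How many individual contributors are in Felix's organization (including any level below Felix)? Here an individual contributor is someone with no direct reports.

4

The people in Felix's organization with no one reporting to them are Farah, Paz, Nuri, Jules. That is 4.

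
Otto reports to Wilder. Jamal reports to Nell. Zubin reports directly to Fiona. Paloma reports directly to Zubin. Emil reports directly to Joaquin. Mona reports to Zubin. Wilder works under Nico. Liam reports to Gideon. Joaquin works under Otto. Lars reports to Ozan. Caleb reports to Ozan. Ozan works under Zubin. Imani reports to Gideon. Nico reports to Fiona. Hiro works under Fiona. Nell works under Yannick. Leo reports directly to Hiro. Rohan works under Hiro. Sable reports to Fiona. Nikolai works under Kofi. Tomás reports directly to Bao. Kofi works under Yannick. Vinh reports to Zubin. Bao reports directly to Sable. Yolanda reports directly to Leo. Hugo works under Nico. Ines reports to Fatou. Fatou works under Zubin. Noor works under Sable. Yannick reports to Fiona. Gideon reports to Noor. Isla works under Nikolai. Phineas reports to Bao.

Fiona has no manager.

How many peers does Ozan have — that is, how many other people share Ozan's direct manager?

Ozan reports to Zubin. Zubin's other direct reports are Fatou, Vinh, Paloma, Mona — 4 peers.

4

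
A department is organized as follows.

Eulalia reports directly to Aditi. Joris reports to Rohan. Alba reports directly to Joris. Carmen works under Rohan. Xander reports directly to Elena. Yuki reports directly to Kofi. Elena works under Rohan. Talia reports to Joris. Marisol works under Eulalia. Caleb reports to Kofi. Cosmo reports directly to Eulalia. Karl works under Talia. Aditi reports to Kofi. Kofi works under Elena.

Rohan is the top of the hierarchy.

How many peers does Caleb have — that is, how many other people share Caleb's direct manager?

Caleb reports to Kofi. Kofi's other direct reports are Aditi, Yuki — 2 peers.

2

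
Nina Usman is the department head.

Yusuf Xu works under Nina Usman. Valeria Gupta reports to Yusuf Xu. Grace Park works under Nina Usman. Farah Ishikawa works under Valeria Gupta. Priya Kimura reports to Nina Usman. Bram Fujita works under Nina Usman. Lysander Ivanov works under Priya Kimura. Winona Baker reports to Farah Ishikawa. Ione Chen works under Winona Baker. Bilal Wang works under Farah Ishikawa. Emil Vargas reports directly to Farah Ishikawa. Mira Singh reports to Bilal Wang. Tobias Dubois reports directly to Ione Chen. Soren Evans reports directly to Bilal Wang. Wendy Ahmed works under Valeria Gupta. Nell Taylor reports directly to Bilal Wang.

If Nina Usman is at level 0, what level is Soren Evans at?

5

Chain from Soren Evans up to Nina Usman: Soren Evans → Bilal Wang → Farah Ishikawa → Valeria Gupta → Yusuf Xu → Nina Usman. That is 5 steps up, so Soren Evans is 5 levels below Nina Usman.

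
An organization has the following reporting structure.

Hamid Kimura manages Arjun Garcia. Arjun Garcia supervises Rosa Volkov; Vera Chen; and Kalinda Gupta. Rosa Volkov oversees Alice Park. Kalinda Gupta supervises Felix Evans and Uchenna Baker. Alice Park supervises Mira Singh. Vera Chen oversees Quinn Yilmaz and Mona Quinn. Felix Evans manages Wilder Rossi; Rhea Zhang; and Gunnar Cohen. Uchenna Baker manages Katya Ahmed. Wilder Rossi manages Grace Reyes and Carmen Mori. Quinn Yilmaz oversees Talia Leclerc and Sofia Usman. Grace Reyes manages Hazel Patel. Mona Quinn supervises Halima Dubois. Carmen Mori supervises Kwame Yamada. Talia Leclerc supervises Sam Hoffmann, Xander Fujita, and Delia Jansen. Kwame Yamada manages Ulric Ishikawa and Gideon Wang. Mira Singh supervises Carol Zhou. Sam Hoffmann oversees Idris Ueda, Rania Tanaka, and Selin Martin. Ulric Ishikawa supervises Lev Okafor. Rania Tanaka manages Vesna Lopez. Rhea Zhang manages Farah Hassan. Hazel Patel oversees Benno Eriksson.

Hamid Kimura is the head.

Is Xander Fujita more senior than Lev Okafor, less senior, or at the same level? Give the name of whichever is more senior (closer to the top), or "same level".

Xander Fujita is 5 levels below Hamid Kimura; Lev Okafor is 8. Xander Fujita is higher.

Xander Fujita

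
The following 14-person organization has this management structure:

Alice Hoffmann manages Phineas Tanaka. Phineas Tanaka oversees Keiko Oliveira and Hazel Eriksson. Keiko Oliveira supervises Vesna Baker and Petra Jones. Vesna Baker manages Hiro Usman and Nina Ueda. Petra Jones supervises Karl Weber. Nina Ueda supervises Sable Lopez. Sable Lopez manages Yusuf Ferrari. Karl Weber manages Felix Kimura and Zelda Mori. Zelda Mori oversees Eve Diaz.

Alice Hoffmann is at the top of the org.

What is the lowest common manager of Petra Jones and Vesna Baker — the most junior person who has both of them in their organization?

Petra Jones's chain of managers is Keiko Oliveira, Phineas Tanaka, Alice Hoffmann. Vesna Baker's chain of managers is Keiko Oliveira, Phineas Tanaka, Alice Hoffmann. The first manager that appears in both chains is Keiko Oliveira.

Keiko Oliveira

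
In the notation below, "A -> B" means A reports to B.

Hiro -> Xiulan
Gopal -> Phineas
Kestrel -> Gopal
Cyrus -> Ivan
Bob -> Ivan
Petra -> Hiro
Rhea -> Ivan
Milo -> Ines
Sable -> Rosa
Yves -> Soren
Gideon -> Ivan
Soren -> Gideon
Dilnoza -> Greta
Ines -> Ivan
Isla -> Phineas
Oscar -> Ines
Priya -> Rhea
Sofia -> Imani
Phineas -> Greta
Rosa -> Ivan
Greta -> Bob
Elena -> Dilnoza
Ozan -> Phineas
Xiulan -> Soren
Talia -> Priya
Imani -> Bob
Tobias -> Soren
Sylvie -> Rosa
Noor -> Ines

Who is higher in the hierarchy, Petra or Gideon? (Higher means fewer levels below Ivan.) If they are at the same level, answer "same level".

Gideon

Petra is 5 levels below Ivan; Gideon is 1. Gideon is higher.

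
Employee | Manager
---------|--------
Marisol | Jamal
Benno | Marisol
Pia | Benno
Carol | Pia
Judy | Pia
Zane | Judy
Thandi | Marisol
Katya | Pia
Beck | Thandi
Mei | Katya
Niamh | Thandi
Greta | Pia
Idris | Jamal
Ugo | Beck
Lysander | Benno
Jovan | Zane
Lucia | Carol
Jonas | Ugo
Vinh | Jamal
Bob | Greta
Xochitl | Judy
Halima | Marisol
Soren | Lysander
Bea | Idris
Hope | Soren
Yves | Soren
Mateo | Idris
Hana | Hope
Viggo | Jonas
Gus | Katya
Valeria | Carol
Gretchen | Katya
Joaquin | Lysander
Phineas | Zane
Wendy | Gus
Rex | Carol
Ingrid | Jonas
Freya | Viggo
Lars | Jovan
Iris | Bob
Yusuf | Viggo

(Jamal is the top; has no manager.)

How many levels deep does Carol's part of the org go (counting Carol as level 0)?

1

The longest chain under Carol runs Carol → Rex, which is 1 level below Carol.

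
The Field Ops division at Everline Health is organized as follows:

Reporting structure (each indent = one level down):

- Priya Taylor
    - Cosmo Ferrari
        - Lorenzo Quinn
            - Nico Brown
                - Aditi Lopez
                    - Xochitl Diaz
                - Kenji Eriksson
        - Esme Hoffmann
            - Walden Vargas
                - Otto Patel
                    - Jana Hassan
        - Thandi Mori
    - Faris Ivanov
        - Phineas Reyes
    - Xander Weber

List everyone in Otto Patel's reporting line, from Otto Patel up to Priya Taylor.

Otto Patel -> Walden Vargas -> Esme Hoffmann -> Cosmo Ferrari -> Priya Taylor

Otto Patel reports to Walden Vargas. Walden Vargas reports to Esme Hoffmann. Esme Hoffmann reports to Cosmo Ferrari. Cosmo Ferrari reports to Priya Taylor. Priya Taylor is at the top.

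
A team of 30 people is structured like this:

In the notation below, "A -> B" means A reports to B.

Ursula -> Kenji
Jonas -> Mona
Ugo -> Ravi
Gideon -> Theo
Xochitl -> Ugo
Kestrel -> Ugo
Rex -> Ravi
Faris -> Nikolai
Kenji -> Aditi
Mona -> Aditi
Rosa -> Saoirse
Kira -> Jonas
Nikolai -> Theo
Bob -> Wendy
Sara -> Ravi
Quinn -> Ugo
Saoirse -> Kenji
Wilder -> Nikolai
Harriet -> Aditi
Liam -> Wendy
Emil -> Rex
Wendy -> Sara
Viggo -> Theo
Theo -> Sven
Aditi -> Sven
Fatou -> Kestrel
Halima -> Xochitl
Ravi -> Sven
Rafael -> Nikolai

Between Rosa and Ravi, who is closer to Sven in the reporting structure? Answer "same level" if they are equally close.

Ravi

Rosa is 4 levels below Sven; Ravi is 1. Ravi is higher.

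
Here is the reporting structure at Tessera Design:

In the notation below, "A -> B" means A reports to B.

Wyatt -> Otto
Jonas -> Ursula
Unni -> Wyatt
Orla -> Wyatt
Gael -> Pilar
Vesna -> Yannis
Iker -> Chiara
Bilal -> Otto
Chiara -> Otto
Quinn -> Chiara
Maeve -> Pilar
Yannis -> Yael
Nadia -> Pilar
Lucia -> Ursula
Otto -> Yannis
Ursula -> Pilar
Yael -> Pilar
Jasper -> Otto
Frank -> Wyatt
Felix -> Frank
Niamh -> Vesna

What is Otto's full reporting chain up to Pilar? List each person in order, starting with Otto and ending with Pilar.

Otto reports to Yannis. Yannis reports to Yael. Yael reports to Pilar. Pilar is at the top.

Otto -> Yannis -> Yael -> Pilar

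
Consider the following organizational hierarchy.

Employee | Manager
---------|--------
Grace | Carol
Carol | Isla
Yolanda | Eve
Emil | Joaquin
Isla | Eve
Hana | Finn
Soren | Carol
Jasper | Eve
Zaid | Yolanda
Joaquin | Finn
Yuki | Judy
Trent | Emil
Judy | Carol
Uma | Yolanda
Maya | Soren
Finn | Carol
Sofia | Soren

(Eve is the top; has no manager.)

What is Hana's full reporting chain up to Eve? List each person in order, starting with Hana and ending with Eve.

Hana -> Finn -> Carol -> Isla -> Eve

Hana reports to Finn. Finn reports to Carol. Carol reports to Isla. Isla reports to Eve. Eve is at the top.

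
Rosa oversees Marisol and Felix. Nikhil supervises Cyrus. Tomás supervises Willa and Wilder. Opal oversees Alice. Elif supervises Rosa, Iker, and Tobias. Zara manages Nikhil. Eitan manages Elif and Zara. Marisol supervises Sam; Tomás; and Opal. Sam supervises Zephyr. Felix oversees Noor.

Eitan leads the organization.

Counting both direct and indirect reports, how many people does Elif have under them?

13

Elif directly manages Rosa, Iker, Tobias. Under Rosa: Felix, Noor, Marisol, Opal, Alice, Tomás, Wilder, Willa, Sam, Zephyr (10). Iker has no reports. Tobias has no reports. So Elif's organization is 3 direct reports plus everyone under them: 11 + 1 + 1 = 13.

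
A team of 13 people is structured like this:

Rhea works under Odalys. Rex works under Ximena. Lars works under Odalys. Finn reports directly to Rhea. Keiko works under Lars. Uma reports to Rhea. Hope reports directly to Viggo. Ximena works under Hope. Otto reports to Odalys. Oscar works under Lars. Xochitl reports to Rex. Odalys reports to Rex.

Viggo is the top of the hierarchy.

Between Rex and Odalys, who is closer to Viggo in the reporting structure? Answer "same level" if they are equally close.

Rex

Rex is 3 levels below Viggo; Odalys is 4. Rex is higher.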